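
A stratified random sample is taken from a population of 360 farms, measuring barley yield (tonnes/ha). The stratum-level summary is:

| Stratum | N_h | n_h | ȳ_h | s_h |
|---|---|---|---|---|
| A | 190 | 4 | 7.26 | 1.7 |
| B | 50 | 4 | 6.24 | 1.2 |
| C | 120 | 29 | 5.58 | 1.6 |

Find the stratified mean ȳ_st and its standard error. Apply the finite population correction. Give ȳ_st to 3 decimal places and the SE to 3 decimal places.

ȳ_st = Σ W_h ȳ_h = (190·7.26 + 50·6.24 + 120·5.58)/360 = 6.55833
V̂(ȳ_st) = Σ W_h² (1 − n_h/N_h) s_h²/n_h, with W_h = N_h/N and N = 360:
  stratum A: (190/360)²·(1 − 4/190)·1.7²/4 = 0.197015
  stratum B: (50/360)²·(1 − 4/50)·1.2²/4 = 0.00638889
  stratum C: (120/360)²·(1 − 29/120)·1.6²/29 = 0.00743806
V̂(ȳ_st) = 0.210842
SE(ȳ_st) = √0.210842 = 0.459175

ȳ_st ≈ 6.558, SE ≈ 0.459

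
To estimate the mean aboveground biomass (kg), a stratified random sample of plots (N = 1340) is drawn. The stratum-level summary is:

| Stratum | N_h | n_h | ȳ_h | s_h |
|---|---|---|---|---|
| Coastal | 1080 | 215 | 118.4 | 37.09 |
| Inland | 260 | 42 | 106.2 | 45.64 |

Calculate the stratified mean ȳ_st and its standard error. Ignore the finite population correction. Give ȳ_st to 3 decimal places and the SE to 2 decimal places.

ȳ_st ≈ 116.033, SE ≈ 2.45

ȳ_st = Σ W_h ȳ_h = (1080·118.4 + 260·106.2)/1340 = 116.03284
V̂(ȳ_st) = Σ W_h² s_h²/n_h, with W_h = N_h/N and N = 1340:
  stratum Coastal: (1080/1340)²·37.09²/215 = 4.15636
  stratum Inland: (260/1340)²·45.64²/42 = 1.86715
V̂(ȳ_st) = 6.02351
SE(ȳ_st) = √6.02351 = 2.45428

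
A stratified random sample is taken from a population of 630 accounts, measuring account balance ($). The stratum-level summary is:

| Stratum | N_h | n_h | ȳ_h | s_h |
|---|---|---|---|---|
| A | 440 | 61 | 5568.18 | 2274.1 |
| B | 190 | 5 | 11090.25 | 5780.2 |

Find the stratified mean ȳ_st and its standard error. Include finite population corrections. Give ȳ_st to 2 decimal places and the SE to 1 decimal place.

ȳ_st ≈ 7233.57, SE ≈ 792.1

ȳ_st = Σ W_h ȳ_h = (440·5568.18 + 190·11090.25)/630 = 7233.56619
V̂(ȳ_st) = Σ W_h² (1 − n_h/N_h) s_h²/n_h, with W_h = N_h/N and N = 630:
  stratum A: (440/630)²·(1 − 61/440)·2274.1²/61 = 35620.5
  stratum B: (190/630)²·(1 − 5/190)·5780.2²/5 = 591780
V̂(ȳ_st) = 627400
SE(ȳ_st) = √627400 = 792.086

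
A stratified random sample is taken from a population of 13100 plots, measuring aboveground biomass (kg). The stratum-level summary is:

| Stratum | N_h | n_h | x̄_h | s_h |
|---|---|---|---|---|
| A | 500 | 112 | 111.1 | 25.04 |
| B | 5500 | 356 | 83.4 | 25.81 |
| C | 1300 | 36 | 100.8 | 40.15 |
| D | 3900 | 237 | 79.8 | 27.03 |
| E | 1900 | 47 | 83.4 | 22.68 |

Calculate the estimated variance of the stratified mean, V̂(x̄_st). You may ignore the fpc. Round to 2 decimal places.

V̂(x̄_st) ≈ 1.28

V̂(x̄_st) = Σ W_h² s_h²/n_h, with W_h = N_h/N and N = 13100:
  stratum A: (500/13100)²·25.04²/112 = 0.00815545
  stratum B: (5500/13100)²·25.81²/356 = 0.329844
  stratum C: (1300/13100)²·40.15²/36 = 0.440974
  stratum D: (3900/13100)²·27.03²/237 = 0.273231
  stratum E: (1900/13100)²·22.68²/47 = 0.230225
V̂(x̄_st) = 1.28243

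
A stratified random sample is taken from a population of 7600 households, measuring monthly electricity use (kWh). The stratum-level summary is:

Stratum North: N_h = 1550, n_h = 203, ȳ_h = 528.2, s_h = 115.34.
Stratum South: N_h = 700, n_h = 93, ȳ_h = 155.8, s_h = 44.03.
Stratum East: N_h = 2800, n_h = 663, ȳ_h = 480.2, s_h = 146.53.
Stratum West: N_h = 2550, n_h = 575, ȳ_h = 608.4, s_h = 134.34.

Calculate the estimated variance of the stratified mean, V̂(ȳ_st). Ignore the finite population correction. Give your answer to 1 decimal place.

V̂(ȳ_st) ≈ 10.8

V̂(ȳ_st) = Σ W_h² s_h²/n_h, with W_h = N_h/N and N = 7600:
  stratum North: (1550/7600)²·115.34²/203 = 2.72584
  stratum South: (700/7600)²·44.03²/93 = 0.176841
  stratum East: (2800/7600)²·146.53²/663 = 4.3957
  stratum West: (2550/7600)²·134.34²/575 = 3.53343
V̂(ȳ_st) = 10.8318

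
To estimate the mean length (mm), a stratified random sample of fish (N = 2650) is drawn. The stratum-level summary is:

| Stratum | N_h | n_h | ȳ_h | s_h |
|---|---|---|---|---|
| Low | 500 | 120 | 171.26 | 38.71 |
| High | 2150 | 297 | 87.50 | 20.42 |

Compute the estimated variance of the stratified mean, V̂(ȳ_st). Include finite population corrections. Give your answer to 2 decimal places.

V̂(ȳ_st) ≈ 1.13

V̂(ȳ_st) = Σ W_h² (1 − n_h/N_h) s_h²/n_h, with W_h = N_h/N and N = 2650:
  stratum Low: (500/2650)²·(1 − 120/500)·38.71²/120 = 0.337852
  stratum High: (2150/2650)²·(1 − 297/2150)·20.42²/297 = 0.796484
V̂(ȳ_st) = 1.13434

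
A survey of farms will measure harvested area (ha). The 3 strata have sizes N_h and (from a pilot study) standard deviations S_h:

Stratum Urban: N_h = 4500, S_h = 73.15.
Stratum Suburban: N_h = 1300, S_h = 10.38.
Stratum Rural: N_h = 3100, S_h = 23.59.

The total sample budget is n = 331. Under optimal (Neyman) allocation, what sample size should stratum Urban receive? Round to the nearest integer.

Neyman allocation: n_h = n · N_h S_h / Σ N_i S_i, with n = 331.
  stratum Urban: N_h·S_h = 4500·73.15 = 329175.00
  stratum Suburban: N_h·S_h = 1300·10.38 = 13494.00
  stratum Rural: N_h·S_h = 3100·23.59 = 73129.00
Σ N_h S_h = 415798.00
n for stratum Urban = 331·329175.00/415798.00 = 262.043 → 262

262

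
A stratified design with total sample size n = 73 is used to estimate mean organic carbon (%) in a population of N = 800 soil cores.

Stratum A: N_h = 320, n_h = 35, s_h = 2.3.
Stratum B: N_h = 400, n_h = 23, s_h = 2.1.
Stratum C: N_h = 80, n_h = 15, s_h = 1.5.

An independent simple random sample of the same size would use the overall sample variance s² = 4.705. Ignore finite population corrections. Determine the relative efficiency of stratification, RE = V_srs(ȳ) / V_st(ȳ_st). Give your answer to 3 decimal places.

V̂(ȳ_st) = Σ W_h² s_h²/n_h, with W_h = N_h/N and N = 800:
  stratum A: (320/800)²·2.3²/35 = 0.0241829
  stratum B: (400/800)²·2.1²/23 = 0.0479348
  stratum C: (80/800)²·1.5²/15 = 0.0015
V_st = 0.0736176
V_srs = s²/n = 4.705/73 = 0.0644521
Relative efficiency = V_srs / V_st = 0.0644521/0.0736176 = 0.8755

RE ≈ 0.875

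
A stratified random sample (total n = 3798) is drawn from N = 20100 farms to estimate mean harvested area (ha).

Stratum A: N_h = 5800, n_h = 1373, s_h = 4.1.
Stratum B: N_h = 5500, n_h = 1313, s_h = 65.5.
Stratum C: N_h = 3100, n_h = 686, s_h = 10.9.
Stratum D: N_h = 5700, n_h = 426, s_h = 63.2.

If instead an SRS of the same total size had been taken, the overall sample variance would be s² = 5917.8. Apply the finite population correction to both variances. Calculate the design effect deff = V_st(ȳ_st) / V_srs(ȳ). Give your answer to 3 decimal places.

deff ≈ 0.703

V̂(ȳ_st) = Σ W_h² (1 − n_h/N_h) s_h²/n_h, with W_h = N_h/N and N = 20100:
  stratum A: (5800/20100)²·(1 − 1373/5800)·4.1²/1373 = 0.000778113
  stratum B: (5500/20100)²·(1 − 1313/5500)·65.5²/1313 = 0.186248
  stratum C: (3100/20100)²·(1 − 686/3100)·10.9²/686 = 0.00320801
  stratum D: (5700/20100)²·(1 − 426/5700)·63.2²/426 = 0.697666
V_st = 0.8879
V_srs = (1 − 3798/20100)·5917.8/3798 = 1.26372
deff = V_st / V_srs = 0.8879/1.26372 = 0.7026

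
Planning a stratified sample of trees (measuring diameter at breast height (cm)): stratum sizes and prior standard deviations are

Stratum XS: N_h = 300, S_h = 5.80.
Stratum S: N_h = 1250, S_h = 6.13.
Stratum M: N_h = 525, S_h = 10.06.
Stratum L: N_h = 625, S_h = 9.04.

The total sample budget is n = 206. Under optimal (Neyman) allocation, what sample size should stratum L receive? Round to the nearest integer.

Neyman allocation: n_h = n · N_h S_h / Σ N_i S_i, with n = 206.
  stratum XS: N_h·S_h = 300·5.80 = 1740.00
  stratum S: N_h·S_h = 1250·6.13 = 7662.50
  stratum M: N_h·S_h = 525·10.06 = 5281.50
  stratum L: N_h·S_h = 625·9.04 = 5650.00
Σ N_h S_h = 20334.00
n for stratum L = 206·5650.00/20334.00 = 57.239 → 57

57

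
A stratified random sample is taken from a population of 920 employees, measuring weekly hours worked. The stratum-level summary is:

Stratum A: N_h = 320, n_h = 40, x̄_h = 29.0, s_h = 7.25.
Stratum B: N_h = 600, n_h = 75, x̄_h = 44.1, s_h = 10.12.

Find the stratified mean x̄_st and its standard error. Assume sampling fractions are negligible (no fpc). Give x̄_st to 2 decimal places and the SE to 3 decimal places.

x̄_st = Σ W_h x̄_h = (320·29.0 + 600·44.1)/920 = 38.84783
V̂(x̄_st) = Σ W_h² s_h²/n_h, with W_h = N_h/N and N = 920:
  stratum A: (320/920)²·7.25²/40 = 0.158979
  stratum B: (600/920)²·10.12²/75 = 0.5808
V̂(x̄_st) = 0.739779
SE(x̄_st) = √0.739779 = 0.860104

x̄_st ≈ 38.85, SE ≈ 0.860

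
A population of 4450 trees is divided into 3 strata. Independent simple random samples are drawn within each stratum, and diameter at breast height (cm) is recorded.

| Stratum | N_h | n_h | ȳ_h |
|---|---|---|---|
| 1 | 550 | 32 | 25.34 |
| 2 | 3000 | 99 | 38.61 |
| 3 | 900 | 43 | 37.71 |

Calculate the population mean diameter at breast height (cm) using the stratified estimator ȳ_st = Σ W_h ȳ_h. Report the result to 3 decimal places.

N = Σ N_h = 4450. Stratum weights W_h = N_h/N.
ȳ_st = (550·25.34 + 3000·38.61 + 900·37.71) / 4450 = 36.78787

ȳ_st ≈ 36.788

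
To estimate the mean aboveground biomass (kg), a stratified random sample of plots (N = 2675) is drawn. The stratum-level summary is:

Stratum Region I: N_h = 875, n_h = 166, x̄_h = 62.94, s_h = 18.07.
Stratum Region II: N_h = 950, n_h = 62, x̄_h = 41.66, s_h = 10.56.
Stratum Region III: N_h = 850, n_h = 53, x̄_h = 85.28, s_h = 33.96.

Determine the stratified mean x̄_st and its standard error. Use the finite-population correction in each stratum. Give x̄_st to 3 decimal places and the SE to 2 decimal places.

x̄_st ≈ 62.481, SE ≈ 1.56

x̄_st = Σ W_h x̄_h = (875·62.94 + 950·41.66 + 850·85.28)/2675 = 62.48131
V̂(x̄_st) = Σ W_h² (1 − n_h/N_h) s_h²/n_h, with W_h = N_h/N and N = 2675:
  stratum Region I: (875/2675)²·(1 − 166/875)·18.07²/166 = 0.170536
  stratum Region II: (950/2675)²·(1 − 62/950)·10.56²/62 = 0.212044
  stratum Region III: (850/2675)²·(1 − 53/850)·33.96²/53 = 2.0601
V̂(x̄_st) = 2.44268
SE(x̄_st) = √2.44268 = 1.56291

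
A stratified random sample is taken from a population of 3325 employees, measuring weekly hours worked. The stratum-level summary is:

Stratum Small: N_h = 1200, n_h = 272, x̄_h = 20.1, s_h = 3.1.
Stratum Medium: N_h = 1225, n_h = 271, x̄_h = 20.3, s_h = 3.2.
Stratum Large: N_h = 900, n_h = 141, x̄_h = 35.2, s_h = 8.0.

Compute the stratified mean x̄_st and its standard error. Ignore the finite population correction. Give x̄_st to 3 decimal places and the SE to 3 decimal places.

x̄_st ≈ 24.261, SE ≈ 0.207

x̄_st = Σ W_h x̄_h = (1200·20.1 + 1225·20.3 + 900·35.2)/3325 = 24.26090
V̂(x̄_st) = Σ W_h² s_h²/n_h, with W_h = N_h/N and N = 3325:
  stratum Small: (1200/3325)²·3.1²/272 = 0.00460186
  stratum Medium: (1225/3325)²·3.2²/271 = 0.00512884
  stratum Large: (900/3325)²·8.0²/141 = 0.0332554
V̂(x̄_st) = 0.0429861
SE(x̄_st) = √0.0429861 = 0.207331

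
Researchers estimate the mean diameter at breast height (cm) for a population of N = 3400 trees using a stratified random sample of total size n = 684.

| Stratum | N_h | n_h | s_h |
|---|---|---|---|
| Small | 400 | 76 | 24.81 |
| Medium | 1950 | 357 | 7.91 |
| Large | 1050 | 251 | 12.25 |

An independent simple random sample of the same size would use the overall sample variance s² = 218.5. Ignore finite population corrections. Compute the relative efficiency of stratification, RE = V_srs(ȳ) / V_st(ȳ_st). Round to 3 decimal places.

RE ≈ 1.409

V̂(ȳ_st) = Σ W_h² s_h²/n_h, with W_h = N_h/N and N = 3400:
  stratum Small: (400/3400)²·24.81²/76 = 0.112099
  stratum Medium: (1950/3400)²·7.91²/357 = 0.0576496
  stratum Large: (1050/3400)²·12.25²/251 = 0.057019
V_st = 0.226768
V_srs = s²/n = 218.5/684 = 0.319444
Relative efficiency = V_srs / V_st = 0.319444/0.226768 = 1.4087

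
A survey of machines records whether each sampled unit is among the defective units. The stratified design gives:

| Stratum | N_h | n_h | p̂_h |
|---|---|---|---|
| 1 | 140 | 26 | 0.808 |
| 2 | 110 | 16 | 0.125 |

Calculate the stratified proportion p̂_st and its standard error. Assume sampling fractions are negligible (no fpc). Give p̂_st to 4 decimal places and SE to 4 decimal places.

N = 250; stratum weights W_h = N_h/N.
p̂_st = Σ W_h p̂_h = (140·0.808 + 110·0.125)/250 = 0.50748
V̂(p̂_st) = Σ W_h² p̂_h(1−p̂_h)/(n_h−1):
  stratum 1: (140/250)²·0.808·0.192/25 = 0.00194603
  stratum 2: (110/250)²·0.125·0.875/15 = 0.00141167
V̂(p̂_st) = 0.00335769; SE = √V̂ = 0.0579456

p̂_st ≈ 0.5075, SE ≈ 0.0579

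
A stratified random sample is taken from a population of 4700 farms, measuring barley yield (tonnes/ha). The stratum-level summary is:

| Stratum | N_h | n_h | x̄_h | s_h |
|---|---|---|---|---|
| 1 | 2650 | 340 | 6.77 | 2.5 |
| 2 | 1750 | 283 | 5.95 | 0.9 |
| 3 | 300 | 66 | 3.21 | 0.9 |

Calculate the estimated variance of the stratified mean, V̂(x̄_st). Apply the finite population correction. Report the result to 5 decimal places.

V̂(x̄_st) = Σ W_h² (1 − n_h/N_h) s_h²/n_h, with W_h = N_h/N and N = 4700:
  stratum 1: (2650/4700)²·(1 − 340/2650)·2.5²/340 = 0.00509405
  stratum 2: (1750/4700)²·(1 − 283/1750)·0.9²/283 = 0.000332637
  stratum 3: (300/4700)²·(1 − 66/300)·0.9²/66 = 3.90016e-05
V̂(x̄_st) = 0.00546569

V̂(x̄_st) ≈ 0.00547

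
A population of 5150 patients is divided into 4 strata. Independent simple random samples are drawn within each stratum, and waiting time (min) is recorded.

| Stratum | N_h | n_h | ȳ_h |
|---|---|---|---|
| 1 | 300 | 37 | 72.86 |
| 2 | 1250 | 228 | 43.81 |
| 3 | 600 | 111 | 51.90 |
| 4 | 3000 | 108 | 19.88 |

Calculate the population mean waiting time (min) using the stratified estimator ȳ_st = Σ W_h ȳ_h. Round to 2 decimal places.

ȳ_st ≈ 32.50

N = Σ N_h = 5150. Stratum weights W_h = N_h/N.
ȳ_st = (300·72.86 + 1250·43.81 + 600·51.90 + 3000·19.88) / 5150 = 32.5050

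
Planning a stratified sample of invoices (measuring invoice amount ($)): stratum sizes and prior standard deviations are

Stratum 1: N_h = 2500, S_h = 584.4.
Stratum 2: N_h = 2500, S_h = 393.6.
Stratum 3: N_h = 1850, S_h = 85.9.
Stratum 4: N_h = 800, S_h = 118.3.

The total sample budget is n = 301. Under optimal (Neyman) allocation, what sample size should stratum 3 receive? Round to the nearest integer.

18

Neyman allocation: n_h = n · N_h S_h / Σ N_i S_i, with n = 301.
  stratum 1: N_h·S_h = 2500·584.4 = 1461000.00
  stratum 2: N_h·S_h = 2500·393.6 = 984000.00
  stratum 3: N_h·S_h = 1850·85.9 = 158915.00
  stratum 4: N_h·S_h = 800·118.3 = 94640.00
Σ N_h S_h = 2698555.00
n for stratum 3 = 301·158915.00/2698555.00 = 17.726 → 18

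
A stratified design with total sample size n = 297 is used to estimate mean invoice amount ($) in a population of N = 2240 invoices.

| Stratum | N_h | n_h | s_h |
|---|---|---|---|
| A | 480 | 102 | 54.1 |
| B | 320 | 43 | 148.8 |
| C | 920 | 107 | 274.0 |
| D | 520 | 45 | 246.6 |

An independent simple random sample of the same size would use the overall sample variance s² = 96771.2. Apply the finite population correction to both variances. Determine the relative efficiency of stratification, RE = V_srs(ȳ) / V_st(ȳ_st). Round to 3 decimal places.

V̂(ȳ_st) = Σ W_h² (1 − n_h/N_h) s_h²/n_h, with W_h = N_h/N and N = 2240:
  stratum A: (480/2240)²·(1 − 102/480)·54.1²/102 = 1.0376
  stratum B: (320/2240)²·(1 − 43/320)·148.8²/43 = 9.09643
  stratum C: (920/2240)²·(1 − 107/920)·274.0²/107 = 104.592
  stratum D: (520/2240)²·(1 − 45/520)·246.6²/45 = 66.5234
V_st = 181.25
V_srs = (1 − 297/2240)·96771.2/297 = 282.628
Relative efficiency = V_srs / V_st = 282.628/181.25 = 1.5593

RE ≈ 1.559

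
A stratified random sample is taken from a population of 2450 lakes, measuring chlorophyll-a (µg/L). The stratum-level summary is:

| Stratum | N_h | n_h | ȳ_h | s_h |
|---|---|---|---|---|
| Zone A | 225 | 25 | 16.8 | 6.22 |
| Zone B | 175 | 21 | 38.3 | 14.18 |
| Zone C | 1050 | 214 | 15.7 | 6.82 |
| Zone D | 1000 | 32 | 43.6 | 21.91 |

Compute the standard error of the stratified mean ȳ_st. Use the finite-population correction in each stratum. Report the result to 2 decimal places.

V̂(ȳ_st) = Σ W_h² (1 − n_h/N_h) s_h²/n_h, with W_h = N_h/N and N = 2450:
  stratum Zone A: (225/2450)²·(1 − 25/225)·6.22²/25 = 0.0116017
  stratum Zone B: (175/2450)²·(1 − 21/175)·14.18²/21 = 0.0429892
  stratum Zone C: (1050/2450)²·(1 − 214/1050)·6.82²/214 = 0.0317847
  stratum Zone D: (1000/2450)²·(1 − 32/1000)·21.91²/32 = 2.41923
V̂(ȳ_st) = 2.50561
SE(ȳ_st) = √2.50561 = 1.58291

SE(ȳ_st) ≈ 1.58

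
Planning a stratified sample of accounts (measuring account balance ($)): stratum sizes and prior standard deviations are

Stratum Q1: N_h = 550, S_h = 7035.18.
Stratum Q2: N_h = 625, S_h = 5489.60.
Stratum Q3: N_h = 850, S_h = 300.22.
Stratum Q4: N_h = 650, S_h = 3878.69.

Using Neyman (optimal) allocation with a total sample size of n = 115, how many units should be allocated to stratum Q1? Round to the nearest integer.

Neyman allocation: n_h = n · N_h S_h / Σ N_i S_i, with n = 115.
  stratum Q1: N_h·S_h = 550·7035.18 = 3869349.00
  stratum Q2: N_h·S_h = 625·5489.60 = 3431000.00
  stratum Q3: N_h·S_h = 850·300.22 = 255187.00
  stratum Q4: N_h·S_h = 650·3878.69 = 2521148.50
Σ N_h S_h = 10076684.50
n for stratum Q1 = 115·3869349.00/10076684.50 = 44.159 → 44

44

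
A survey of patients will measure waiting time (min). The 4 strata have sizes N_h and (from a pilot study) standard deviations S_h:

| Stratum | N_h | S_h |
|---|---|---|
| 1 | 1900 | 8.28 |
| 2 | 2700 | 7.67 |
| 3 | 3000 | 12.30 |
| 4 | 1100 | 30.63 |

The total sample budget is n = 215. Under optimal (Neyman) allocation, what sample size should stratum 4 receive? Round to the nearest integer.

68

Neyman allocation: n_h = n · N_h S_h / Σ N_i S_i, with n = 215.
  stratum 1: N_h·S_h = 1900·8.28 = 15732.00
  stratum 2: N_h·S_h = 2700·7.67 = 20709.00
  stratum 3: N_h·S_h = 3000·12.30 = 36900.00
  stratum 4: N_h·S_h = 1100·30.63 = 33693.00
Σ N_h S_h = 107034.00
n for stratum 4 = 215·33693.00/107034.00 = 67.679 → 68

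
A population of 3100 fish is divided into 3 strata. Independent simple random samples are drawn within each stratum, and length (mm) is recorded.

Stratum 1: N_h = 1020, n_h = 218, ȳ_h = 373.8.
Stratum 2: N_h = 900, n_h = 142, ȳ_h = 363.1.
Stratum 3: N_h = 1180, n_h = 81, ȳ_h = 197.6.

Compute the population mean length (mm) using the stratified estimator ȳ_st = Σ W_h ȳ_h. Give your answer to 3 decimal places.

ȳ_st ≈ 303.624

N = Σ N_h = 3100. Stratum weights W_h = N_h/N.
ȳ_st = (1020·373.8 + 900·363.1 + 1180·197.6) / 3100 = 303.62387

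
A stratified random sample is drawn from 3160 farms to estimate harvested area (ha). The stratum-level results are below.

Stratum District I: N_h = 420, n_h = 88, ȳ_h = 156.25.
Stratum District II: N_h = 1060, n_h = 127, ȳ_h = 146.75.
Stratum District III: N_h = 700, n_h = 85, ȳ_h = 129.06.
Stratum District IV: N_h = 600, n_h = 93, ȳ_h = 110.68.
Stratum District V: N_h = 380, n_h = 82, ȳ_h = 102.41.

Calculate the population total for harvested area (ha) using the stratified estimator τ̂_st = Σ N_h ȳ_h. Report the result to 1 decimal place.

τ̂_st ≈ 416845.8

τ̂_st = Σ N_h ȳ_h = 420·156.25 + 1060·146.75 + 700·129.06 + 600·110.68 + 380·102.41 = 416845.8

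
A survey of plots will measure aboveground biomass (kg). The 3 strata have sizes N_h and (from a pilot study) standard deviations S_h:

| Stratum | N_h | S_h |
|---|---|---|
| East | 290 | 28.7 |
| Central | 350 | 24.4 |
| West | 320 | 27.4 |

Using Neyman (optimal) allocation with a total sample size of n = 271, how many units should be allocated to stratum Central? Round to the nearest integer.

90

Neyman allocation: n_h = n · N_h S_h / Σ N_i S_i, with n = 271.
  stratum East: N_h·S_h = 290·28.7 = 8323.00
  stratum Central: N_h·S_h = 350·24.4 = 8540.00
  stratum West: N_h·S_h = 320·27.4 = 8768.00
Σ N_h S_h = 25631.00
n for stratum Central = 271·8540.00/25631.00 = 90.295 → 90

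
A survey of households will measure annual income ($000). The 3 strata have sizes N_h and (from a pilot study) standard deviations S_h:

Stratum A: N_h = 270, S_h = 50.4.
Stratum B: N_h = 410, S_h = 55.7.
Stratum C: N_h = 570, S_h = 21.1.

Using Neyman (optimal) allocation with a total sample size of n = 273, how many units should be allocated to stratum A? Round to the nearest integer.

77

Neyman allocation: n_h = n · N_h S_h / Σ N_i S_i, with n = 273.
  stratum A: N_h·S_h = 270·50.4 = 13608.00
  stratum B: N_h·S_h = 410·55.7 = 22837.00
  stratum C: N_h·S_h = 570·21.1 = 12027.00
Σ N_h S_h = 48472.00
n for stratum A = 273·13608.00/48472.00 = 76.642 → 77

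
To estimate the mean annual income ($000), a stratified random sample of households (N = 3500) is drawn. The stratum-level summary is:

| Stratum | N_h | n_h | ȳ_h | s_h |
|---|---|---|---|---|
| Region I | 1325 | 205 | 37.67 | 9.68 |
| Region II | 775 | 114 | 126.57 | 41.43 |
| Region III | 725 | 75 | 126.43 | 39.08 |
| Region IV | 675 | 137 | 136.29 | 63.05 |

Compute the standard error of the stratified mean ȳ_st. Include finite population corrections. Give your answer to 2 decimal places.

V̂(ȳ_st) = Σ W_h² (1 − n_h/N_h) s_h²/n_h, with W_h = N_h/N and N = 3500:
  stratum Region I: (1325/3500)²·(1 − 205/1325)·9.68²/205 = 0.0553726
  stratum Region II: (775/3500)²·(1 − 114/775)·41.43²/114 = 0.62964
  stratum Region III: (725/3500)²·(1 − 75/725)·39.08²/75 = 0.783363
  stratum Region IV: (675/3500)²·(1 − 137/675)·63.05²/137 = 0.8602
V̂(ȳ_st) = 2.32858
SE(ȳ_st) = √2.32858 = 1.52597

SE(ȳ_st) ≈ 1.53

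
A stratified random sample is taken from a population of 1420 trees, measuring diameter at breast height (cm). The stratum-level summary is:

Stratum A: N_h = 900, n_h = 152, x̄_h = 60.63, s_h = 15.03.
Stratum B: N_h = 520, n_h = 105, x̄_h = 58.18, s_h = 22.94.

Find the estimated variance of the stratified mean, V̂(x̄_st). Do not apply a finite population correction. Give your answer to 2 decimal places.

V̂(x̄_st) = Σ W_h² s_h²/n_h, with W_h = N_h/N and N = 1420:
  stratum A: (900/1420)²·15.03²/152 = 0.597012
  stratum B: (520/1420)²·22.94²/105 = 0.67209
V̂(x̄_st) = 1.2691

V̂(x̄_st) ≈ 1.27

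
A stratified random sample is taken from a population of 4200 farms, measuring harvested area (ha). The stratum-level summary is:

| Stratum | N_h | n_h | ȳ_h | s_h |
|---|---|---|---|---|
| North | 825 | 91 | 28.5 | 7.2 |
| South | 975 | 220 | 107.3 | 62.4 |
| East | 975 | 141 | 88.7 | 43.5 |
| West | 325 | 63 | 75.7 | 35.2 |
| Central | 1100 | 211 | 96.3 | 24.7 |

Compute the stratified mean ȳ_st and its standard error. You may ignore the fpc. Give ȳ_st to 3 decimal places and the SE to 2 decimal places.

ȳ_st ≈ 82.177, SE ≈ 1.42

ȳ_st = Σ W_h ȳ_h = (825·28.5 + 975·107.3 + 975·88.7 + 325·75.7 + 1100·96.3)/4200 = 82.17738
V̂(ȳ_st) = Σ W_h² s_h²/n_h, with W_h = N_h/N and N = 4200:
  stratum North: (825/4200)²·7.2²/91 = 0.0219803
  stratum South: (975/4200)²·62.4²/220 = 0.9538
  stratum East: (975/4200)²·43.5²/141 = 0.723219
  stratum West: (325/4200)²·35.2²/63 = 0.117764
  stratum Central: (1100/4200)²·24.7²/211 = 0.198334
V̂(ȳ_st) = 2.0151
SE(ȳ_st) = √2.0151 = 1.41954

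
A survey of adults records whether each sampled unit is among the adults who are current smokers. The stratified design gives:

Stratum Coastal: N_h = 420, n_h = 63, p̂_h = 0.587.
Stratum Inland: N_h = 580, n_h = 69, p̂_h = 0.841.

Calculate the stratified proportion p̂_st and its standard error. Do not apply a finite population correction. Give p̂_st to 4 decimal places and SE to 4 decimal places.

N = 1000; stratum weights W_h = N_h/N.
p̂_st = Σ W_h p̂_h = (420·0.587 + 580·0.841)/1000 = 0.73432
V̂(p̂_st) = Σ W_h² p̂_h(1−p̂_h)/(n_h−1):
  stratum Coastal: (420/1000)²·0.587·0.413/62 = 0.000689755
  stratum Inland: (580/1000)²·0.841·0.159/68 = 0.000661516
V̂(p̂_st) = 0.00135127; SE = √V̂ = 0.0367596

p̂_st ≈ 0.7343, SE ≈ 0.0368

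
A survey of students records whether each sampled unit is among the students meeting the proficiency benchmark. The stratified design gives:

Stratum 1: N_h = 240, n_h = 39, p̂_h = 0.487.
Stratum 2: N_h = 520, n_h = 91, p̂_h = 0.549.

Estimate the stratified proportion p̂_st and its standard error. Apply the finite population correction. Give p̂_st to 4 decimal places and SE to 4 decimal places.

N = 760; stratum weights W_h = N_h/N.
p̂_st = Σ W_h p̂_h = (240·0.487 + 520·0.549)/760 = 0.52942
V̂(p̂_st) = Σ W_h² (1 − n_h/N_h) p̂_h(1−p̂_h)/(n_h−1):
  stratum 1: (240/760)²·(1 − 39/240)·0.487·0.513/38 = 0.000549089
  stratum 2: (520/760)²·(1 − 91/520)·0.549·0.451/90 = 0.00106253
V̂(p̂_st) = 0.00161162; SE = √V̂ = 0.0401449

p̂_st ≈ 0.5294, SE ≈ 0.0401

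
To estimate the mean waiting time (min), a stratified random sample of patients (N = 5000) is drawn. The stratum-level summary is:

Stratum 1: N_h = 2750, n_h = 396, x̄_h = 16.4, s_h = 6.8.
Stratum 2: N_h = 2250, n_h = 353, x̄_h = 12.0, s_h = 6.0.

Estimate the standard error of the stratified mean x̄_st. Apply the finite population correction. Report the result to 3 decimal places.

V̂(x̄_st) = Σ W_h² (1 − n_h/N_h) s_h²/n_h, with W_h = N_h/N and N = 5000:
  stratum 1: (2750/5000)²·(1 − 396/2750)·6.8²/396 = 0.0302358
  stratum 2: (2250/5000)²·(1 − 353/2250)·6.0²/353 = 0.0174116
V̂(x̄_st) = 0.0476474
SE(x̄_st) = √0.0476474 = 0.218283

SE(x̄_st) ≈ 0.218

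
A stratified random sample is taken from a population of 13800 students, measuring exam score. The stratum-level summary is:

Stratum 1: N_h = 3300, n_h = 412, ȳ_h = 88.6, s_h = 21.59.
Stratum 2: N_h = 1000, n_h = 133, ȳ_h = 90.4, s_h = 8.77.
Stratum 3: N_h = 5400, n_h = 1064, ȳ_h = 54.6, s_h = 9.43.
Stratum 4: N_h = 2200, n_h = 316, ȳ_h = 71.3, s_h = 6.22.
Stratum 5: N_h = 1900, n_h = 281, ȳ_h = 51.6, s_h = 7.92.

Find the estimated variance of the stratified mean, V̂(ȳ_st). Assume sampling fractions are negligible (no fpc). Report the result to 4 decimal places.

V̂(ȳ_st) = Σ W_h² s_h²/n_h, with W_h = N_h/N and N = 13800:
  stratum 1: (3300/13800)²·21.59²/412 = 0.0646961
  stratum 2: (1000/13800)²·8.77²/133 = 0.00303661
  stratum 3: (5400/13800)²·9.43²/1064 = 0.0127971
  stratum 4: (2200/13800)²·6.22²/316 = 0.00311158
  stratum 5: (1900/13800)²·7.92²/281 = 0.00423149
V̂(ȳ_st) = 0.0878728

V̂(ȳ_st) ≈ 0.0879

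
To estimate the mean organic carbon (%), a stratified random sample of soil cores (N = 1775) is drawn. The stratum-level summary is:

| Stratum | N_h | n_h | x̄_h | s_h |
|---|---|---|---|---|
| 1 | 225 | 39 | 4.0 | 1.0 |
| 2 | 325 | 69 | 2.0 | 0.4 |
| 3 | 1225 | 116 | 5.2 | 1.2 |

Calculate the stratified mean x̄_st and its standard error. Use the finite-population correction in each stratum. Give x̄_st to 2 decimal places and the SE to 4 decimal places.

x̄_st = Σ W_h x̄_h = (225·4.0 + 325·2.0 + 1225·5.2)/1775 = 4.46197
V̂(x̄_st) = Σ W_h² (1 − n_h/N_h) s_h²/n_h, with W_h = N_h/N and N = 1775:
  stratum 1: (225/1775)²·(1 − 39/225)·1.0²/39 = 0.000340592
  stratum 2: (325/1775)²·(1 − 69/325)·0.4²/69 = 6.12347e-05
  stratum 3: (1225/1775)²·(1 − 116/1225)·1.2²/116 = 0.00535273
V̂(x̄_st) = 0.00575456
SE(x̄_st) = √0.00575456 = 0.0758588

x̄_st ≈ 4.46, SE ≈ 0.0759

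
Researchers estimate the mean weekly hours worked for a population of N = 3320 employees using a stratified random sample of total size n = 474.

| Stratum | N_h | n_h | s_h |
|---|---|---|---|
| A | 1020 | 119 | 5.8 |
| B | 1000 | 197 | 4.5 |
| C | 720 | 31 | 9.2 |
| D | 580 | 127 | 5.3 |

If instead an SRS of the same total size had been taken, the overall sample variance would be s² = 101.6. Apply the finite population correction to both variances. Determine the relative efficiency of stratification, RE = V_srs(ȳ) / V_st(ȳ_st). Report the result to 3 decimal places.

RE ≈ 1.154

V̂(ȳ_st) = Σ W_h² (1 − n_h/N_h) s_h²/n_h, with W_h = N_h/N and N = 3320:
  stratum A: (1020/3320)²·(1 − 119/1020)·5.8²/119 = 0.0235699
  stratum B: (1000/3320)²·(1 − 197/1000)·4.5²/197 = 0.00748856
  stratum C: (720/3320)²·(1 − 31/720)·9.2²/31 = 0.122882
  stratum D: (580/3320)²·(1 − 127/580)·5.3²/127 = 0.00527227
V_st = 0.159213
V_srs = (1 − 474/3320)·101.6/474 = 0.183744
Relative efficiency = V_srs / V_st = 0.183744/0.159213 = 1.1541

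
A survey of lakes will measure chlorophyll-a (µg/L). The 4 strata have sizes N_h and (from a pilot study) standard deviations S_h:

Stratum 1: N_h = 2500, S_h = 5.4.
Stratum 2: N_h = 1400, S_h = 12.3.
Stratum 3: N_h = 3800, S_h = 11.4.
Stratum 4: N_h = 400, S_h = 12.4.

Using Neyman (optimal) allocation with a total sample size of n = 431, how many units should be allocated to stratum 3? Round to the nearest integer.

Neyman allocation: n_h = n · N_h S_h / Σ N_i S_i, with n = 431.
  stratum 1: N_h·S_h = 2500·5.4 = 13500.00
  stratum 2: N_h·S_h = 1400·12.3 = 17220.00
  stratum 3: N_h·S_h = 3800·11.4 = 43320.00
  stratum 4: N_h·S_h = 400·12.4 = 4960.00
Σ N_h S_h = 79000.00
n for stratum 3 = 431·43320.00/79000.00 = 236.341 → 236

236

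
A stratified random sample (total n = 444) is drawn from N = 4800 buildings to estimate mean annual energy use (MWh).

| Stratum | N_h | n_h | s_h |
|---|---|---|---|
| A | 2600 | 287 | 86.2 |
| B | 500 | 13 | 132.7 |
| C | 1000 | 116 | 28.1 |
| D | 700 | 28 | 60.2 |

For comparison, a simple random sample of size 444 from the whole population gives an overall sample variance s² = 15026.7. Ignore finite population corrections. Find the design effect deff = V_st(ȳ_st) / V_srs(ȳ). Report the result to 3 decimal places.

V̂(ȳ_st) = Σ W_h² s_h²/n_h, with W_h = N_h/N and N = 4800:
  stratum A: (2600/4800)²·86.2²/287 = 7.59621
  stratum B: (500/4800)²·132.7²/13 = 14.6979
  stratum C: (1000/4800)²·28.1²/116 = 0.295442
  stratum D: (700/4800)²·60.2²/28 = 2.75263
V_st = 25.3422
V_srs = s²/n = 15026.7/444 = 33.8439
deff = V_st / V_srs = 25.3422/33.8439 = 0.7488

deff ≈ 0.749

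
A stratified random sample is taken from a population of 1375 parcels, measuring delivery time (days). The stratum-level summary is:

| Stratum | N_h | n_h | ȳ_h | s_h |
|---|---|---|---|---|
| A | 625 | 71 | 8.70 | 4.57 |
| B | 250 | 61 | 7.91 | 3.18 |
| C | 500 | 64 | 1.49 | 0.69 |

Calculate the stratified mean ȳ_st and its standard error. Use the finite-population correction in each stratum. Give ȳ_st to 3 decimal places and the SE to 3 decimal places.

ȳ_st ≈ 5.935, SE ≈ 0.243

ȳ_st = Σ W_h ȳ_h = (625·8.70 + 250·7.91 + 500·1.49)/1375 = 5.93455
V̂(ȳ_st) = Σ W_h² (1 − n_h/N_h) s_h²/n_h, with W_h = N_h/N and N = 1375:
  stratum A: (625/1375)²·(1 − 71/625)·4.57²/71 = 0.0538714
  stratum B: (250/1375)²·(1 − 61/250)·3.18²/61 = 0.00414306
  stratum C: (500/1375)²·(1 − 64/500)·0.69²/64 = 0.000857767
V̂(ȳ_st) = 0.0588722
SE(ȳ_st) = √0.0588722 = 0.242636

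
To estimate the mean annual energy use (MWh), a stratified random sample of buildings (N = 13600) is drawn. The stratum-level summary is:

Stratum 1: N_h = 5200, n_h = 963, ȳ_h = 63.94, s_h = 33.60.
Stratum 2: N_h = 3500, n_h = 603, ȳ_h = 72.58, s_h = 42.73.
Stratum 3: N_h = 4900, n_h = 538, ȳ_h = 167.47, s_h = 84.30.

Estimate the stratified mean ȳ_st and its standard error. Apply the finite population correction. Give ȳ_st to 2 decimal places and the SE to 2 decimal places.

ȳ_st = Σ W_h ȳ_h = (5200·63.94 + 3500·72.58 + 4900·167.47)/13600 = 103.46478
V̂(ȳ_st) = Σ W_h² (1 − n_h/N_h) s_h²/n_h, with W_h = N_h/N and N = 13600:
  stratum 1: (5200/13600)²·(1 − 963/5200)·33.60²/963 = 0.139648
  stratum 2: (3500/13600)²·(1 − 603/3500)·42.73²/603 = 0.165992
  stratum 3: (4900/13600)²·(1 − 538/4900)·84.30²/538 = 1.52643
V̂(ȳ_st) = 1.83207
SE(ȳ_st) = √1.83207 = 1.35354

ȳ_st ≈ 103.46, SE ≈ 1.35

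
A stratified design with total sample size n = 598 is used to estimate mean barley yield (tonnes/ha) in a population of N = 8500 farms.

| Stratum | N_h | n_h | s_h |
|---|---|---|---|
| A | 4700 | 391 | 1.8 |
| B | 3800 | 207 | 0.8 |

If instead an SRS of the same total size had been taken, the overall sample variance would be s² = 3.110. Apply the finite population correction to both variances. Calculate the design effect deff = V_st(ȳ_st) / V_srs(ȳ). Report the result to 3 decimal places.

V̂(ȳ_st) = Σ W_h² (1 − n_h/N_h) s_h²/n_h, with W_h = N_h/N and N = 8500:
  stratum A: (4700/8500)²·(1 − 391/4700)·1.8²/391 = 0.00232276
  stratum B: (3800/8500)²·(1 − 207/3800)·0.8²/207 = 0.000584269
V_st = 0.00290703
V_srs = (1 − 598/8500)·3.110/598 = 0.00483479
deff = V_st / V_srs = 0.00290703/0.00483479 = 0.6013

deff ≈ 0.601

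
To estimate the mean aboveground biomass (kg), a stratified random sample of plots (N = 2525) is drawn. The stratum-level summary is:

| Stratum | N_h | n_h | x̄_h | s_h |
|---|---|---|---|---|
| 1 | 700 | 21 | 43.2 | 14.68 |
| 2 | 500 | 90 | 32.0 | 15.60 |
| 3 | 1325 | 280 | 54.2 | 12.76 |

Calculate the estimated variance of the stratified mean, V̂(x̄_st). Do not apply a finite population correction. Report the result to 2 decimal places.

V̂(x̄_st) ≈ 1.05

V̂(x̄_st) = Σ W_h² s_h²/n_h, with W_h = N_h/N and N = 2525:
  stratum 1: (700/2525)²·14.68²/21 = 0.78869
  stratum 2: (500/2525)²·15.60²/90 = 0.106029
  stratum 3: (1325/2525)²·12.76²/280 = 0.160122
V̂(x̄_st) = 1.05484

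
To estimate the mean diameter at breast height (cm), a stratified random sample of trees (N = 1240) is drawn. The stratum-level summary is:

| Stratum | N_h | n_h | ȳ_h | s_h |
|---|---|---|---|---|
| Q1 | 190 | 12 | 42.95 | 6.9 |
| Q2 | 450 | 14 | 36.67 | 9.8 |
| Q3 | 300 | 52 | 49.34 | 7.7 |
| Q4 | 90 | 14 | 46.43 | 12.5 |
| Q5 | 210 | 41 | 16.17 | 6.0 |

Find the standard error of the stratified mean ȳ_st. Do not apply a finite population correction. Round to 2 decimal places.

SE(ȳ_st) ≈ 1.07

V̂(ȳ_st) = Σ W_h² s_h²/n_h, with W_h = N_h/N and N = 1240:
  stratum Q1: (190/1240)²·6.9²/12 = 0.0931496
  stratum Q2: (450/1240)²·9.8²/14 = 0.903453
  stratum Q3: (300/1240)²·7.7²/52 = 0.0667386
  stratum Q4: (90/1240)²·12.5²/14 = 0.0587941
  stratum Q5: (210/1240)²·6.0²/41 = 0.0251834
V̂(ȳ_st) = 1.14732
SE(ȳ_st) = √1.14732 = 1.07113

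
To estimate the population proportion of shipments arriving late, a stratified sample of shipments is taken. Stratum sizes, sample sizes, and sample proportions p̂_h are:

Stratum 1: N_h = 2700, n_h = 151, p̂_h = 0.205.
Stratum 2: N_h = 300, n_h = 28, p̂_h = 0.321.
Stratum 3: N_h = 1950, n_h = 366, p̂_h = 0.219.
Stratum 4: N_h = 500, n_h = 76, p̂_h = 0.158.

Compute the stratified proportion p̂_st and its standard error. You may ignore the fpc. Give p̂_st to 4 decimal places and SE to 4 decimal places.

N = 5450; stratum weights W_h = N_h/N.
p̂_st = Σ W_h p̂_h = (2700·0.205 + 300·0.321 + 1950·0.219 + 500·0.158)/5450 = 0.21208
V̂(p̂_st) = Σ W_h² p̂_h(1−p̂_h)/(n_h−1):
  stratum 1: (2700/5450)²·0.205·0.795/150 = 0.000266664
  stratum 2: (300/5450)²·0.321·0.679/27 = 2.44602e-05
  stratum 3: (1950/5450)²·0.219·0.781/365 = 5.999e-05
  stratum 4: (500/5450)²·0.158·0.842/75 = 1.49298e-05
V̂(p̂_st) = 0.000366044; SE = √V̂ = 0.0191323

p̂_st ≈ 0.2121, SE ≈ 0.0191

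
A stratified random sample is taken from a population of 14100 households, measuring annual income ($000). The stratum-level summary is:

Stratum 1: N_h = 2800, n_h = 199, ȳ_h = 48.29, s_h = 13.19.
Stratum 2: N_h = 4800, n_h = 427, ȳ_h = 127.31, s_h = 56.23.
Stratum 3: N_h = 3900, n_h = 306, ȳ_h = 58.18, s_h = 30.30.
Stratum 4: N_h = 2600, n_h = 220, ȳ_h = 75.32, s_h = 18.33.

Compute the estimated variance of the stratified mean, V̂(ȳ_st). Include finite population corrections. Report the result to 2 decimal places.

V̂(ȳ_st) ≈ 1.07

V̂(ȳ_st) = Σ W_h² (1 − n_h/N_h) s_h²/n_h, with W_h = N_h/N and N = 14100:
  stratum 1: (2800/14100)²·(1 − 199/2800)·13.19²/199 = 0.0320256
  stratum 2: (4800/14100)²·(1 − 427/4800)·56.23²/427 = 0.781791
  stratum 3: (3900/14100)²·(1 − 306/3900)·30.30²/306 = 0.211528
  stratum 4: (2600/14100)²·(1 − 220/2600)·18.33²/220 = 0.0475351
V̂(ȳ_st) = 1.07288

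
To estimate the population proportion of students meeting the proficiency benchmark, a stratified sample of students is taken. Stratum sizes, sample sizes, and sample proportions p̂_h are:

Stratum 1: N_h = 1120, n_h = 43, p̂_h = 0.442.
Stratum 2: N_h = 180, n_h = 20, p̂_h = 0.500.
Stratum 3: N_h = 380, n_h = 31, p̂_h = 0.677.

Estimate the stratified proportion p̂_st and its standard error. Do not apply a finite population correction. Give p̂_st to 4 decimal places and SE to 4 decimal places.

N = 1680; stratum weights W_h = N_h/N.
p̂_st = Σ W_h p̂_h = (1120·0.442 + 180·0.500 + 380·0.677)/1680 = 0.50137
V̂(p̂_st) = Σ W_h² p̂_h(1−p̂_h)/(n_h−1):
  stratum 1: (1120/1680)²·0.442·0.558/42 = 0.0026099
  stratum 2: (180/1680)²·0.500·0.500/19 = 0.000151047
  stratum 3: (380/1680)²·0.677·0.323/30 = 0.000372922
V̂(p̂_st) = 0.00313387; SE = √V̂ = 0.055981

p̂_st ≈ 0.5014, SE ≈ 0.0560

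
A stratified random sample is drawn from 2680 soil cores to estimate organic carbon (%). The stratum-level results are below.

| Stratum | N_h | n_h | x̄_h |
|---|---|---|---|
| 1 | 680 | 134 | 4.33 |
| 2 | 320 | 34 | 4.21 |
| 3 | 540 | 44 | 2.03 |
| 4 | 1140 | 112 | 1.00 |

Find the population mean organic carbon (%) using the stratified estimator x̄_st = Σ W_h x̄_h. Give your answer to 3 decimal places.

x̄_st ≈ 2.436

N = Σ N_h = 2680. Stratum weights W_h = N_h/N.
x̄_st = (680·4.33 + 320·4.21 + 540·2.03 + 1140·1.00) / 2680 = 2.43575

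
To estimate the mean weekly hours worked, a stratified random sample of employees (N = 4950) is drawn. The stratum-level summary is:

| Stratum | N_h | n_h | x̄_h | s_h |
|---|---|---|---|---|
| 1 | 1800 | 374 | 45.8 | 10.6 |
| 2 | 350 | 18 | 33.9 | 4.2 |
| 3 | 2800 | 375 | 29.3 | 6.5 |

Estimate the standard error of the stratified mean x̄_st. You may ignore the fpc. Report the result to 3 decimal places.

SE(x̄_st) ≈ 0.284

V̂(x̄_st) = Σ W_h² s_h²/n_h, with W_h = N_h/N and N = 4950:
  stratum 1: (1800/4950)²·10.6²/374 = 0.039726
  stratum 2: (350/4950)²·4.2²/18 = 0.0048995
  stratum 3: (2800/4950)²·6.5²/375 = 0.0360497
V̂(x̄_st) = 0.0806751
SE(x̄_st) = √0.0806751 = 0.284034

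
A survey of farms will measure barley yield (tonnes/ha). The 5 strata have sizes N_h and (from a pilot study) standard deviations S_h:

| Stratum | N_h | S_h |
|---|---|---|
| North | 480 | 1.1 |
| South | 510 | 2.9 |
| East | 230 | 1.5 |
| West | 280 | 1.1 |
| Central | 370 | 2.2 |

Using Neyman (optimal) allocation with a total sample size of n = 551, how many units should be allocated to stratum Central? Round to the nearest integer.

Neyman allocation: n_h = n · N_h S_h / Σ N_i S_i, with n = 551.
  stratum North: N_h·S_h = 480·1.1 = 528.00
  stratum South: N_h·S_h = 510·2.9 = 1479.00
  stratum East: N_h·S_h = 230·1.5 = 345.00
  stratum West: N_h·S_h = 280·1.1 = 308.00
  stratum Central: N_h·S_h = 370·2.2 = 814.00
Σ N_h S_h = 3474.00
n for stratum Central = 551·814.00/3474.00 = 129.106 → 129

129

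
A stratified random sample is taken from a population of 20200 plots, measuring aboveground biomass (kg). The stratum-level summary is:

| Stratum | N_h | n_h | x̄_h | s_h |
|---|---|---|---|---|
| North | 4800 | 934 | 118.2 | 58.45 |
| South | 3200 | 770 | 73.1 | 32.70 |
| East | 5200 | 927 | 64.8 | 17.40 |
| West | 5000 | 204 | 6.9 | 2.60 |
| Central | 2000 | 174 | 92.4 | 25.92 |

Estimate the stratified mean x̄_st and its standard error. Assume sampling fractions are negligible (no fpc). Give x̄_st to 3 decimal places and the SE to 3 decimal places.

x̄_st = Σ W_h x̄_h = (4800·118.2 + 3200·73.1 + 5200·64.8 + 5000·6.9 + 2000·92.4)/20200 = 67.20495
V̂(x̄_st) = Σ W_h² s_h²/n_h, with W_h = N_h/N and N = 20200:
  stratum North: (4800/20200)²·58.45²/934 = 0.206539
  stratum South: (3200/20200)²·32.70²/770 = 0.0348499
  stratum East: (5200/20200)²·17.40²/927 = 0.0216433
  stratum West: (5000/20200)²·2.60²/204 = 0.00203027
  stratum Central: (2000/20200)²·25.92²/174 = 0.0378511
V̂(x̄_st) = 0.302913
SE(x̄_st) = √0.302913 = 0.550376

x̄_st ≈ 67.205, SE ≈ 0.550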